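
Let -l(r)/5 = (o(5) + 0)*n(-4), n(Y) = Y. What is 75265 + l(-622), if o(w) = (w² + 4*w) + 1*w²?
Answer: 76665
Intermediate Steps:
o(w) = 2*w² + 4*w (o(w) = (w² + 4*w) + w² = 2*w² + 4*w)
l(r) = 1400 (l(r) = -5*(2*5*(2 + 5) + 0)*(-4) = -5*(2*5*7 + 0)*(-4) = -5*(70 + 0)*(-4) = -350*(-4) = -5*(-280) = 1400)
75265 + l(-622) = 75265 + 1400 = 76665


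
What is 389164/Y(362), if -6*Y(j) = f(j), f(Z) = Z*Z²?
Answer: -291873/5929741 ≈ -0.049222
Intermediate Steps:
f(Z) = Z³
Y(j) = -j³/6
389164/Y(362) = 389164/((-⅙*362³)) = 389164/((-⅙*47437928)) = 389164/(-23718964/3) = 389164*(-3/23718964) = -291873/5929741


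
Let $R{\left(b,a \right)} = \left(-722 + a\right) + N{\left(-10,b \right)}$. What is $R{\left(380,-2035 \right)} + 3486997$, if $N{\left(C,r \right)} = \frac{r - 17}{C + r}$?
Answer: $\frac{1289169163}{370} \approx 3.4842 \cdot 10^{6}$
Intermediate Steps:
$N{\left(C,r \right)} = \frac{-17 + r}{C + r}$
$R{\left(b,a \right)} = -722 + a + \frac{-17 + b}{-10 + b}$ ($R{\left(b,a \right)} = \left(-722 + a\right) + \frac{-17 + b}{-10 + b} = -722 + a + \frac{-17 + b}{-10 + b}$)
$R{\left(380,-2035 \right)} + 3486997 = \frac{-17 + 380 + \left(-722 - 2035\right) \left(-10 + 380\right)}{-10 + 380} + 3486997 = \frac{-17 + 380 - 1020090}{370} + 3486997 = \frac{1}{370} \left(-1019727\right) + 3486997 = - \frac{1019727}{370} + 3486997 = \frac{1289169163}{370}$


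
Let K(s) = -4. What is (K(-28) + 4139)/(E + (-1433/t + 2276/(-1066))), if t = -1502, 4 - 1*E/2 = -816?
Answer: 3310340410/1311982753 ≈ 2.5232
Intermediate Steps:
E = 1640 (E = 8 - 2*(-816) = 8 + 1632 = 1640)
(K(-28) + 4139)/(E + (-1433/t + 2276/(-1066))) = (-4 + 4139)/(1640 + (-1433/(-1502) + 2276/(-1066))) = 4135/(1640 + (-1433*(-1/1502) + 2276*(-1/1066))) = 4135/(1640 + (1433/1502 - 1138/533)) = 4135/(1640 - 945487/800566) = 4135/(1311982753/800566) = 4135*(800566/1311982753) = 3310340410/1311982753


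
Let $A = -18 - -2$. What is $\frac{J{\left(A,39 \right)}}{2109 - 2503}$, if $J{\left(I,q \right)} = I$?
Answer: $\frac{8}{197} \approx 0.040609$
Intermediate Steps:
$A = -16$ ($A = -18 + 2 = -16$)
$\frac{J{\left(A,39 \right)}}{2109 - 2503} = - \frac{16}{2109 - 2503} = - \frac{16}{-394} = \left(-16\right) \left(- \frac{1}{394}\right) = \frac{8}{197}$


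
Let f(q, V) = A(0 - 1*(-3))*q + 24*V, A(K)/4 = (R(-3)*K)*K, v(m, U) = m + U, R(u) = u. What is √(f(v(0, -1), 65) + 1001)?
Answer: √2669 ≈ 51.662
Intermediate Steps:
v(m, U) = U + m
A(K) = -12*K² (A(K) = 4*((-3*K)*K) = 4*(-3*K²) = -12*K²)
f(q, V) = -108*q + 24*V (f(q, V) = (-12*(0 - 1*(-3))²)*q + 24*V = (-12*(0 + 3)²)*q + 24*V = (-12*3²)*q + 24*V = (-12*9)*q + 24*V = -108*q + 24*V)
√(f(v(0, -1), 65) + 1001) = √((-108*(-1 + 0) + 24*65) + 1001) = √((-108*(-1) + 1560) + 1001) = √((108 + 1560) + 1001) = √(1668 + 1001) = √2669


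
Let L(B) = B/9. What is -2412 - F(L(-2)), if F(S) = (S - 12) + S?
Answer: -21596/9 ≈ -2399.6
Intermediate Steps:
L(B) = B/9 (L(B) = B*(⅑) = B/9)
F(S) = -12 + 2*S (F(S) = (-12 + S) + S = -12 + 2*S)
-2412 - F(L(-2)) = -2412 - (-12 + 2*((⅑)*(-2))) = -2412 - (-12 + 2*(-2/9)) = -2412 - (-12 - 4/9) = -2412 - 1*(-112/9) = -2412 + 112/9 = -21596/9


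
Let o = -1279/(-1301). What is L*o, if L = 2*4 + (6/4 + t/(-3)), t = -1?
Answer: 75461/7806 ≈ 9.6671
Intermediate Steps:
L = 59/6 (L = 2*4 + (6/4 - 1/(-3)) = 8 + (6*(¼) - 1*(-⅓)) = 8 + (3/2 + ⅓) = 8 + 11/6 = 59/6 ≈ 9.8333)
o = 1279/1301 (o = -1279*(-1/1301) = 1279/1301 ≈ 0.98309)
L*o = (59/6)*(1279/1301) = 75461/7806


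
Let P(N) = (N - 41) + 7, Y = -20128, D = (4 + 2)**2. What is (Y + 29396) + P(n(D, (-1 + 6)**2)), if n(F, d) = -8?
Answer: 9226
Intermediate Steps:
D = 36 (D = 6**2 = 36)
P(N) = -34 + N (P(N) = (-41 + N) + 7 = -34 + N)
(Y + 29396) + P(n(D, (-1 + 6)**2)) = (-20128 + 29396) + (-34 - 8) = 9268 - 42 = 9226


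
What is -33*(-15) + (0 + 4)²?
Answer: 511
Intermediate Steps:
-33*(-15) + (0 + 4)² = 495 + 4² = 495 + 16 = 511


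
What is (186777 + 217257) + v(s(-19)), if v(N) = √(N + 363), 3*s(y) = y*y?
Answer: 404034 + 5*√174/3 ≈ 4.0406e+5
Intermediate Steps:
s(y) = y²/3 (s(y) = (y*y)/3 = y²/3)
v(N) = √(363 + N)
(186777 + 217257) + v(s(-19)) = (186777 + 217257) + √(363 + (⅓)*(-19)²) = 404034 + √(363 + (⅓)*361) = 404034 + √(363 + 361/3) = 404034 + √(1450/3) = 404034 + 5*√174/3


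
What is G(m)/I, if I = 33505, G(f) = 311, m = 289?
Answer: 311/33505 ≈ 0.0092822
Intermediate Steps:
G(m)/I = 311/33505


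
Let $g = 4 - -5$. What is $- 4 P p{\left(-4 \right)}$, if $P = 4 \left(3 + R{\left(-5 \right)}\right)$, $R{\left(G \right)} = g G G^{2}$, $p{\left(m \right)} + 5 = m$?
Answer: $-161568$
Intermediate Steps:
$p{\left(m \right)} = -5 + m$
$g = 9$ ($g = 4 + 5 = 9$)
$R{\left(G \right)} = 9 G^{3}$ ($R{\left(G \right)} = 9 G G^{2} = 9 G^{3}$)
$P = -4488$ ($P = 4 \left(3 + 9 \left(-5\right)^{3}\right) = 4 \left(3 + 9 \left(-125\right)\right) = 4 \left(3 - 1125\right) = 4 \left(-1122\right) = -4488$)
$- 4 P p{\left(-4 \right)} = \left(-4\right) \left(-4488\right) \left(-5 - 4\right) = 17952 \left(-9\right) = -161568$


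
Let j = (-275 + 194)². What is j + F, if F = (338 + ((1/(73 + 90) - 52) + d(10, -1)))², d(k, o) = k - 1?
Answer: 2486582605/26569 ≈ 93590.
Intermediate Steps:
j = 6561 (j = (-81)² = 6561)
d(k, o) = -1 + k
F = 2312263396/26569 (F = (338 + ((1/(73 + 90) - 52) + (-1 + 10)))² = (338 + ((1/163 - 52) + 9))² = (338 + (-8475/163 + 9))² = (338 - 7008/163)² = (48086/163)² = 2312263396/26569 ≈ 87029.)
j + F = 6561 + 2312263396/26569 = 2486582605/26569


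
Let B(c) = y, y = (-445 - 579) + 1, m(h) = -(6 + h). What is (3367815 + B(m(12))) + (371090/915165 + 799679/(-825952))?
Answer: 508979652851268601/151176472416 ≈ 3.3668e+6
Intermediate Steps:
m(h) = -6 - h
y = -1023 (y = -1024 + 1 = -1023)
B(c) = -1023
(3367815 + B(m(12))) + (371090/915165 + 799679/(-825952)) = (3367815 - 1023) + (371090/915165 + 799679/(-825952)) = 3366792 + (371090*(1/915165) + 799679*(-1/825952)) = 3366792 + (74218/183033 - 799679/825952) = 3366792 - 85067140871/151176472416 = 508979652851268601/151176472416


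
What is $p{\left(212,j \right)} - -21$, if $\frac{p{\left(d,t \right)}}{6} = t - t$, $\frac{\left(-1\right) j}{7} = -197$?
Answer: $21$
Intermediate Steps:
$j = 1379$ ($j = \left(-7\right) \left(-197\right) = 1379$)
$p{\left(d,t \right)} = 0$ ($p{\left(d,t \right)} = 6 \left(t - t\right) = 6 \cdot 0 = 0$)
$p{\left(212,j \right)} - -21 = 0 - -21 = 0 + 21 = 21$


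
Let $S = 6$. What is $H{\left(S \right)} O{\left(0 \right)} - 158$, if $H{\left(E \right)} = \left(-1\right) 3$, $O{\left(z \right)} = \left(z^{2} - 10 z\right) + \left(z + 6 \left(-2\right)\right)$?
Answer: $-122$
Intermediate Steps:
$O{\left(z \right)} = -12 + z^{2} - 9 z$ ($O{\left(z \right)} = \left(z^{2} - 10 z\right) + \left(z - 12\right) = \left(z^{2} - 10 z\right) + \left(-12 + z\right) = -12 + z^{2} - 9 z$)
$H{\left(E \right)} = -3$
$H{\left(S \right)} O{\left(0 \right)} - 158 = - 3 \left(-12 + 0^{2} - 0\right) - 158 = - 3 \left(-12 + 0 + 0\right) - 158 = \left(-3\right) \left(-12\right) - 158 = 36 - 158 = -122$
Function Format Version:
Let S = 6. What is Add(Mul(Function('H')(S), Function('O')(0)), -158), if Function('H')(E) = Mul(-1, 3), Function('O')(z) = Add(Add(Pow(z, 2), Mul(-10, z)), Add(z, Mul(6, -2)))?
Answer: -122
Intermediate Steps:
Function('O')(z) = Add(-12, Pow(z, 2), Mul(-9, z)) (Function('O')(z) = Add(Add(Pow(z, 2), Mul(-10, z)), Add(z, -12)) = Add(Add(Pow(z, 2), Mul(-10, z)), Add(-12, z)) = Add(-12, Pow(z, 2), Mul(-9, z)))
Function('H')(E) = -3
Add(Mul(Function('H')(S), Function('O')(0)), -158) = Add(Mul(-3, Add(-12, Pow(0, 2), Mul(-9, 0))), -158) = Add(Mul(-3, Add(-12, 0, 0)), -158) = Add(Mul(-3, -12), -158) = Add(36, -158) = -122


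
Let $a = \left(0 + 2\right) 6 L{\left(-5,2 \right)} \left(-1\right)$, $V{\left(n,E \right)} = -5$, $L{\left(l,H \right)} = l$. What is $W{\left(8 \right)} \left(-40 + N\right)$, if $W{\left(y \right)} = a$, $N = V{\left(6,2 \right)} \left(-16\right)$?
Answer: $2400$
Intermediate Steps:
$N = 80$ ($N = \left(-5\right) \left(-16\right) = 80$)
$a = 60$ ($a = \left(0 + 2\right) 6 \left(-5\right) \left(-1\right) = 2 \cdot 6 \left(-5\right) \left(-1\right) = 12 \left(-5\right) \left(-1\right) = \left(-60\right) \left(-1\right) = 60$)
$W{\left(y \right)} = 60$
$W{\left(8 \right)} \left(-40 + N\right) = 60 \left(-40 + 80\right) = 60 \cdot 40 = 2400$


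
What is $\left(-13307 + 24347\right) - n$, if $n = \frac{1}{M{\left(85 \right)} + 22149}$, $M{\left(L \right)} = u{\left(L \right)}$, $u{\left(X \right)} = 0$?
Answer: $\frac{244524959}{22149} \approx 11040.0$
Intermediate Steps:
$M{\left(L \right)} = 0$
$n = \frac{1}{22149}$ ($n = \frac{1}{0 + 22149} = \frac{1}{22149} \approx 4.5149 \cdot 10^{-5}$)
$\left(-13307 + 24347\right) - n = \left(-13307 + 24347\right) - \frac{1}{22149} = 11040 - \frac{1}{22149} = \frac{244524959}{22149}$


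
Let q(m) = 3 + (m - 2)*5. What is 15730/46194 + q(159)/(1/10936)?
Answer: 199039975961/23097 ≈ 8.6176e+6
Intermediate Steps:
q(m) = -7 + 5*m (q(m) = 3 + (-2 + m)*5 = 3 + (-10 + 5*m) = -7 + 5*m)
15730/46194 + q(159)/(1/10936) = 15730/46194 + (-7 + 5*159)/(1/10936) = 15730*(1/46194) + (-7 + 795)/(1/10936) = 7865/23097 + 788*10936 = 7865/23097 + 8617568 = 199039975961/23097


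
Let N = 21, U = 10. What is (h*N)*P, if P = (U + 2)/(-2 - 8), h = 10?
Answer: -252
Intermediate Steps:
P = -6/5 (P = (10 + 2)/(-2 - 8) = 12/(-10) = 12*(-⅒) = -6/5 ≈ -1.2000)
(h*N)*P = (10*21)*(-6/5) = 210*(-6/5) = -252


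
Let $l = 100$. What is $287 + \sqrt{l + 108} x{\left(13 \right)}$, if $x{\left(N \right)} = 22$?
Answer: $287 + 88 \sqrt{13} \approx 604.29$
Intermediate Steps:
$287 + \sqrt{l + 108} x{\left(13 \right)} = 287 + \sqrt{100 + 108} \cdot 22 = 287 + \sqrt{208} \cdot 22 = 287 + 4 \sqrt{13} \cdot 22 = 287 + 88 \sqrt{13}$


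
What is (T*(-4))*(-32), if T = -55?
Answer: -7040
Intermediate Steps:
(T*(-4))*(-32) = -55*(-4)*(-32) = 220*(-32) = -7040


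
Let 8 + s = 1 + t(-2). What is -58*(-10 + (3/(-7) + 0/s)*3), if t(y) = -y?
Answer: 4582/7 ≈ 654.57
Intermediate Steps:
s = -5 (s = -8 + (1 - 1*(-2)) = -8 + (1 + 2) = -8 + 3 = -5)
-58*(-10 + (3/(-7) + 0/s)*3) = -58*(-10 + (3/(-7) + 0/(-5))*3) = -58*(-10 + (3*(-1/7) + 0*(-1/5))*3) = -58*(-10 + (-3/7 + 0)*3) = -58*(-10 - 3/7*3) = -58*(-10 - 9/7) = -58*(-79/7) = 4582/7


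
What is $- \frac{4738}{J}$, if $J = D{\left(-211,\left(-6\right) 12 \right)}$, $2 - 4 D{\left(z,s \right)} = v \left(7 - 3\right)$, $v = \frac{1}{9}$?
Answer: $- \frac{85284}{7} \approx -12183.0$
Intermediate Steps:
$v = \frac{1}{9} \approx 0.11111$
$D{\left(z,s \right)} = \frac{7}{18}$ ($D{\left(z,s \right)} = \frac{1}{2} - \frac{\frac{1}{9} \left(7 - 3\right)}{4} = \frac{1}{2} - \frac{\frac{1}{9} \cdot 4}{4} = \frac{1}{2} - \frac{1}{9} = \frac{7}{18}$)
$J = \frac{7}{18} \approx 0.38889$
$- \frac{4738}{J} = - \frac{4738}{\frac{7}{18}} = \left(-4738\right) \frac{18}{7} = - \frac{85284}{7}$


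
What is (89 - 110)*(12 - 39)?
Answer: 567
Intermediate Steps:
(89 - 110)*(12 - 39) = -21*(-27) = 567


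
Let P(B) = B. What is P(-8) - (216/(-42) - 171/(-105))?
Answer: -157/35 ≈ -4.4857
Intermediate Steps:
P(-8) - (216/(-42) - 171/(-105)) = -8 - (216/(-42) - 171/(-105)) = -8 - (216*(-1/42) - 171*(-1/105)) = -8 - (-36/7 + 57/35) = -8 - 1*(-123/35) = -8 + 123/35 = -157/35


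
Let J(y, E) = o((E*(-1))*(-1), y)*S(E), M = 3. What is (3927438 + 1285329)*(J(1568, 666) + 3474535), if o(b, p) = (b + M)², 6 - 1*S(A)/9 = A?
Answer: -13840093453656435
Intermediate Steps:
S(A) = 54 - 9*A
o(b, p) = (3 + b)² (o(b, p) = (b + 3)² = (3 + b)²)
J(y, E) = (3 + E)²*(54 - 9*E) (J(y, E) = (3 + (E*(-1))*(-1))²*(54 - 9*E) = (3 - E*(-1))²*(54 - 9*E) = (3 + E)²*(54 - 9*E))
(3927438 + 1285329)*(J(1568, 666) + 3474535) = (3927438 + 1285329)*(9*(3 + 666)²*(6 - 1*666) + 3474535) = 5212767*(9*669²*(6 - 666) + 3474535) = 5212767*(9*447561*(-660) + 3474535) = 5212767*(-2658512340 + 3474535) = 5212767*(-2655037805) = -13840093453656435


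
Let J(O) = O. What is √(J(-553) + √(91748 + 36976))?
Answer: √(-553 + 2*√32181) ≈ 13.936*I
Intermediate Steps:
√(J(-553) + √(91748 + 36976)) = √(-553 + √(91748 + 36976)) = √(-553 + √128724) = √(-553 + 2*√32181)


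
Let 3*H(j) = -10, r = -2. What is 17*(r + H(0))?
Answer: -272/3 ≈ -90.667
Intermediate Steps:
H(j) = -10/3 (H(j) = (1/3)*(-10) = -10/3)
17*(r + H(0)) = 17*(-2 - 10/3) = 17*(-16/3) = -272/3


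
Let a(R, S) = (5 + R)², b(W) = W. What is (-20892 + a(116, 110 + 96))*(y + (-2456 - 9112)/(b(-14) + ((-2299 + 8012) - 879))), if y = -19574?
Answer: 611860382/5 ≈ 1.2237e+8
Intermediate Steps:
(-20892 + a(116, 110 + 96))*(y + (-2456 - 9112)/(b(-14) + ((-2299 + 8012) - 879))) = (-20892 + (5 + 116)²)*(-19574 + (-2456 - 9112)/(-14 + ((-2299 + 8012) - 879))) = (-20892 + 121²)*(-19574 - 11568/(-14 + (5713 - 879))) = (-20892 + 14641)*(-19574 - 11568/(-14 + 4834)) = -6251*(-19574 - 11568/4820) = -6251*(-19574 - 11568*1/4820) = -6251*(-19574 - 12/5) = -6251*(-97882/5) = 611860382/5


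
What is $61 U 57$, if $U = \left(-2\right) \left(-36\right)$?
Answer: $250344$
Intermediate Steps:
$U = 72$
$61 U 57 = 61 \cdot 72 \cdot 57 = 4392 \cdot 57 = 250344$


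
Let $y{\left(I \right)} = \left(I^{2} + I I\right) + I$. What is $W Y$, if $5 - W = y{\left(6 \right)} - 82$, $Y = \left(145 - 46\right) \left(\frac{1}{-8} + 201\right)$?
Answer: $\frac{1431837}{8} \approx 1.7898 \cdot 10^{5}$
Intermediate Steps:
$y{\left(I \right)} = I + 2 I^{2}$ ($y{\left(I \right)} = \left(I^{2} + I^{2}\right) + I = 2 I^{2} + I = I + 2 I^{2}$)
$Y = \frac{159093}{8}$ ($Y = 99 \left(- \frac{1}{8} + 201\right) = 99 \cdot \frac{1607}{8} = \frac{159093}{8} \approx 19887.0$)
$W = 9$ ($W = 5 - \left(6 \left(1 + 2 \cdot 6\right) - 82\right) = 5 - \left(6 \left(1 + 12\right) - 82\right) = 5 - \left(6 \cdot 13 - 82\right) = 5 - \left(78 - 82\right) = 5 - -4 = 5 + 4 = 9$)
$W Y = 9 \cdot \frac{159093}{8} = \frac{1431837}{8}$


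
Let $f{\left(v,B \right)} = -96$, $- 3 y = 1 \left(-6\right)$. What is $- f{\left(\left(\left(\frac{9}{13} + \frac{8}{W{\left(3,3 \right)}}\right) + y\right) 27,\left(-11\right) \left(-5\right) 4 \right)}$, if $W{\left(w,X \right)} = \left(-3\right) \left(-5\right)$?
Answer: $96$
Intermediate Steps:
$W{\left(w,X \right)} = 15$
$y = 2$ ($y = - \frac{1 \left(-6\right)}{3} = \left(- \frac{1}{3}\right) \left(-6\right) = 2$)
$- f{\left(\left(\left(\frac{9}{13} + \frac{8}{W{\left(3,3 \right)}}\right) + y\right) 27,\left(-11\right) \left(-5\right) 4 \right)} = \left(-1\right) \left(-96\right) = 96$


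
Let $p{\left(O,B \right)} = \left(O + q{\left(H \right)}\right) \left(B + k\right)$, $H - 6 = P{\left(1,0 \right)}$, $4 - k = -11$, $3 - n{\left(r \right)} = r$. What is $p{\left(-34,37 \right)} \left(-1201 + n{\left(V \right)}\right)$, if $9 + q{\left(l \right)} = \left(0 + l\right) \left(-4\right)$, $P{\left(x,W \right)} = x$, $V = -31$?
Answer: $4308564$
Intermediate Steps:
$n{\left(r \right)} = 3 - r$
$k = 15$ ($k = 4 - -11 = 4 + 11 = 15$)
$H = 7$ ($H = 6 + 1 = 7$)
$q{\left(l \right)} = -9 - 4 l$ ($q{\left(l \right)} = -9 + \left(0 + l\right) \left(-4\right) = -9 + l \left(-4\right) = -9 - 4 l$)
$p{\left(O,B \right)} = \left(-37 + O\right) \left(15 + B\right)$ ($p{\left(O,B \right)} = \left(O - 37\right) \left(B + 15\right) = \left(O - 37\right) \left(15 + B\right) = \left(-37 + O\right) \left(15 + B\right)$)
$p{\left(-34,37 \right)} \left(-1201 + n{\left(V \right)}\right) = \left(-555 - 1369 + 15 \left(-34\right) + 37 \left(-34\right)\right) \left(-1201 + \left(3 - -31\right)\right) = \left(-555 - 1369 - 510 - 1258\right) \left(-1201 + \left(3 + 31\right)\right) = - 3692 \left(-1201 + 34\right) = \left(-3692\right) \left(-1167\right) = 4308564$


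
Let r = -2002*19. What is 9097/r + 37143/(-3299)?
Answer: -131168767/11407942 ≈ -11.498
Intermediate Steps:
r = -38038
9097/r + 37143/(-3299) = 9097/(-38038) + 37143/(-3299) = 9097*(-1/38038) + 37143*(-1/3299) = -827/3458 - 37143/3299 = -131168767/11407942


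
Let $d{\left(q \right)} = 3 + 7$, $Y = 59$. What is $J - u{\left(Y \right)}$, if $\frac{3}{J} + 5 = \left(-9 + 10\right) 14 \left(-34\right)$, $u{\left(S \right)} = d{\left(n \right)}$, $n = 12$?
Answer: $- \frac{4813}{481} \approx -10.006$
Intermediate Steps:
$d{\left(q \right)} = 10$
$u{\left(S \right)} = 10$
$J = - \frac{3}{481}$ ($J = \frac{3}{-5 + \left(-9 + 10\right) 14 \left(-34\right)} = \frac{3}{-5 + 1 \cdot 14 \left(-34\right)} = \frac{3}{-5 + 14 \left(-34\right)} = \frac{3}{-5 - 476} = \frac{3}{-481} = 3 \left(- \frac{1}{481}\right) = - \frac{3}{481} \approx -0.006237$)
$J - u{\left(Y \right)} = - \frac{3}{481} - 10 = - \frac{4813}{481}$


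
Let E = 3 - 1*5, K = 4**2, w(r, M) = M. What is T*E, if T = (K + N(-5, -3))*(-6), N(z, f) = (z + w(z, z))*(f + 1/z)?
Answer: 576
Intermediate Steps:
N(z, f) = 2*z*(f + 1/z) (N(z, f) = (z + z)*(f + 1/z) = (2*z)*(f + 1/z) = 2*z*(f + 1/z))
K = 16
E = -2 (E = 3 - 5 = -2)
T = -288 (T = (16 + (2 + 2*(-3)*(-5)))*(-6) = (16 + (2 + 30))*(-6) = (16 + 32)*(-6) = 48*(-6) = -288)
T*E = -288*(-2) = 576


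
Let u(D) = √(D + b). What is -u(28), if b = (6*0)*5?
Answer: -2*√7 ≈ -5.2915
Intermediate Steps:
b = 0 (b = 0*5 = 0)
u(D) = √D (u(D) = √(D + 0) = √D)
-u(28) = -√28 = -2*√7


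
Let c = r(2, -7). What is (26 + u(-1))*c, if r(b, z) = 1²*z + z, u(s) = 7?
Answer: -462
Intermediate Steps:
r(b, z) = 2*z (r(b, z) = 1*z + z = z + z = 2*z)
c = -14 (c = 2*(-7) = -14)
(26 + u(-1))*c = (26 + 7)*(-14) = 33*(-14) = -462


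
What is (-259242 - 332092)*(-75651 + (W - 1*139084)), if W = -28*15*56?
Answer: 140888282170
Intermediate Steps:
W = -23520 (W = -420*56 = -23520)
(-259242 - 332092)*(-75651 + (W - 1*139084)) = (-259242 - 332092)*(-75651 + (-23520 - 1*139084)) = -591334*(-75651 + (-23520 - 139084)) = -591334*(-75651 - 162604) = -591334*(-238255) = 140888282170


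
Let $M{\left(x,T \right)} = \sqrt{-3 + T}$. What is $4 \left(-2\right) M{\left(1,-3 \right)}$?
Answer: $- 8 i \sqrt{6} \approx - 19.596 i$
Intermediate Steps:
$4 \left(-2\right) M{\left(1,-3 \right)} = 4 \left(-2\right) \sqrt{-3 - 3} = - 8 \sqrt{-6} = - 8 i \sqrt{6}$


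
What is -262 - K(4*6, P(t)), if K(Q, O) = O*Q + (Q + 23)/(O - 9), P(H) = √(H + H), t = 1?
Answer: -20275/79 - 1849*√2/79 ≈ -289.75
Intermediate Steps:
P(H) = √2*√H (P(H) = √(2*H) = √2*√H)
K(Q, O) = O*Q + (23 + Q)/(-9 + O)
-262 - K(4*6, P(t)) = -262 - (23 + 4*6 + (4*6)*(√2*√1)² - 9*√2*√1*4*6)/(-9 + √2*√1) = -262 - (23 + 24 + 24*(√2*1)² - 9*√2*1*24)/(-9 + √2*1) = -262 - (23 + 24 + 24*(√2)² - 9*√2*24)/(-9 + √2) = -262 - (23 + 24 + 24*2 - 216*√2)/(-9 + √2) = -262 - (23 + 24 + 48 - 216*√2)/(-9 + √2) = -262 - (95 - 216*√2)/(-9 + √2)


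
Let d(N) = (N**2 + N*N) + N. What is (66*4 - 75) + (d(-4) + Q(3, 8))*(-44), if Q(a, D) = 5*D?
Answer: -2803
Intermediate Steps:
d(N) = N + 2*N**2 (d(N) = (N**2 + N**2) + N = 2*N**2 + N = N + 2*N**2)
(66*4 - 75) + (d(-4) + Q(3, 8))*(-44) = (66*4 - 75) + (-4*(1 + 2*(-4)) + 5*8)*(-44) = (264 - 75) + (-4*(1 - 8) + 40)*(-44) = 189 + (-4*(-7) + 40)*(-44) = 189 + (28 + 40)*(-44) = 189 + 68*(-44) = 189 - 2992 = -2803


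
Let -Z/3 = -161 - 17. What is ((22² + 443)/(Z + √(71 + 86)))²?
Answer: 859329/(534 + √157)² ≈ 2.8769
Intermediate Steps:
Z = 534 (Z = -3*(-161 - 17) = -3*(-178) = 534)
((22² + 443)/(Z + √(71 + 86)))² = ((22² + 443)/(534 + √(71 + 86)))² = ((484 + 443)/(534 + √157))² = (927/(534 + √157))² = 859329/(534 + √157)²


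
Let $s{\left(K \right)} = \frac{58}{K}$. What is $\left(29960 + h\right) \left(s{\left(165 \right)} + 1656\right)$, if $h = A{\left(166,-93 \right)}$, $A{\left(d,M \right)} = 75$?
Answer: $\frac{1641701086}{33} \approx 4.9749 \cdot 10^{7}$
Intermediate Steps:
$h = 75$
$\left(29960 + h\right) \left(s{\left(165 \right)} + 1656\right) = \left(29960 + 75\right) \left(\frac{58}{165} + 1656\right) = 30035 \left(58 \cdot \frac{1}{165} + 1656\right) = 30035 \left(\frac{58}{165} + 1656\right) = 30035 \cdot \frac{273298}{165} = \frac{1641701086}{33}$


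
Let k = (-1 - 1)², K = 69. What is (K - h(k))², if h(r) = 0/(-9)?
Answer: 4761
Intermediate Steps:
k = 4 (k = (-2)² = 4)
h(r) = 0 (h(r) = 0*(-⅑) = 0)
(K - h(k))² = (69 - 1*0)² = (69 + 0)² = 69² = 4761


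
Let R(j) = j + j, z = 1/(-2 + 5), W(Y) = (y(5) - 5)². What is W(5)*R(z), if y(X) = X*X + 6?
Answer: 1352/3 ≈ 450.67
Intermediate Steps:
y(X) = 6 + X² (y(X) = X² + 6 = 6 + X²)
W(Y) = 676 (W(Y) = ((6 + 5²) - 5)² = ((6 + 25) - 5)² = (31 - 5)² = 26² = 676)
z = ⅓ (z = 1/3 = ⅓ ≈ 0.33333)
R(j) = 2*j
W(5)*R(z) = 676*(2*(⅓)) = 676*(⅔) = 1352/3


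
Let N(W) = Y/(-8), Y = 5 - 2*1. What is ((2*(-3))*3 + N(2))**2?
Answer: 21609/64 ≈ 337.64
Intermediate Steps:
Y = 3 (Y = 5 - 2 = 3)
N(W) = -3/8 (N(W) = 3/(-8) = 3*(-1/8) = -3/8)
((2*(-3))*3 + N(2))**2 = ((2*(-3))*3 - 3/8)**2 = (-6*3 - 3/8)**2 = (-18 - 3/8)**2 = (-147/8)**2 = 21609/64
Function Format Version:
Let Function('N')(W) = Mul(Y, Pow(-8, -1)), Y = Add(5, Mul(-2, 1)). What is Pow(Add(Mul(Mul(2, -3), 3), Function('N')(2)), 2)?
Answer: Rational(21609, 64) ≈ 337.64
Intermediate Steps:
Y = 3 (Y = Add(5, -2) = 3)
Function('N')(W) = Rational(-3, 8) (Function('N')(W) = Mul(3, Pow(-8, -1)) = Mul(3, Rational(-1, 8)) = Rational(-3, 8))
Pow(Add(Mul(Mul(2, -3), 3), Function('N')(2)), 2) = Pow(Add(Mul(Mul(2, -3), 3), Rational(-3, 8)), 2) = Pow(Add(Mul(-6, 3), Rational(-3, 8)), 2) = Pow(Add(-18, Rational(-3, 8)), 2) = Pow(Rational(-147, 8), 2) = Rational(21609, 64)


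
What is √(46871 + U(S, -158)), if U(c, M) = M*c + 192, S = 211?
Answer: 15*√61 ≈ 117.15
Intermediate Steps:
U(c, M) = 192 + M*c
√(46871 + U(S, -158)) = √(46871 + (192 - 158*211)) = √(46871 + (192 - 33338)) = √(46871 - 33146) = √13725 = 15*√61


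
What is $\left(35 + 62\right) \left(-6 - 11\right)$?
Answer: $-1649$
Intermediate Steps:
$\left(35 + 62\right) \left(-6 - 11\right) = 97 \left(-6 - 11\right) = 97 \left(-17\right) = -1649$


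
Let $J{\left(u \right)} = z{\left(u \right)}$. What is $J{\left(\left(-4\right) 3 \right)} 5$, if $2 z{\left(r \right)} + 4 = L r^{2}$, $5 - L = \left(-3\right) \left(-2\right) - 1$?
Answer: $-10$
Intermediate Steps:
$L = 0$ ($L = 5 - \left(\left(-3\right) \left(-2\right) - 1\right) = 5 - \left(6 - 1\right) = 5 - 5 = 0$)
$z{\left(r \right)} = -2$ ($z{\left(r \right)} = -2 + \frac{0 r^{2}}{2} = -2 + \frac{1}{2} \cdot 0 = -2 + 0 = -2$)
$J{\left(u \right)} = -2$
$J{\left(\left(-4\right) 3 \right)} 5 = \left(-2\right) 5 = -10$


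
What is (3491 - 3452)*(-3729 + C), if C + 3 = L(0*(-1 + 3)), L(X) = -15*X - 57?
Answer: -147771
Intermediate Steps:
L(X) = -57 - 15*X
C = -60 (C = -3 + (-57 - 0*(-1 + 3)) = -3 + (-57 - 0*2) = -3 + (-57 - 15*0) = -3 + (-57 + 0) = -3 - 57 = -60)
(3491 - 3452)*(-3729 + C) = (3491 - 3452)*(-3729 - 60) = 39*(-3789) = -147771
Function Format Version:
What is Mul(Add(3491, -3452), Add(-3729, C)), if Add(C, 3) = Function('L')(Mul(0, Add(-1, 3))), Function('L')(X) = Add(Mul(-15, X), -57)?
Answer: -147771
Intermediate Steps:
Function('L')(X) = Add(-57, Mul(-15, X))
C = -60 (C = Add(-3, Add(-57, Mul(-15, Mul(0, Add(-1, 3))))) = Add(-3, Add(-57, Mul(-15, Mul(0, 2)))) = Add(-3, Add(-57, Mul(-15, 0))) = Add(-3, Add(-57, 0)) = Add(-3, -57) = -60)
Mul(Add(3491, -3452), Add(-3729, C)) = Mul(Add(3491, -3452), Add(-3729, -60)) = Mul(39, -3789) = -147771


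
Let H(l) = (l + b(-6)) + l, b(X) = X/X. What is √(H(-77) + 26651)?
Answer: √26498 ≈ 162.78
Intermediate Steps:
b(X) = 1
H(l) = 1 + 2*l (H(l) = (l + 1) + l = (1 + l) + l = 1 + 2*l)
√(H(-77) + 26651) = √((1 + 2*(-77)) + 26651) = √((1 - 154) + 26651) = √(-153 + 26651) = √26498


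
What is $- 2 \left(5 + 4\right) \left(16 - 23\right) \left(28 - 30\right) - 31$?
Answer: $-283$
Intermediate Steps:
$- 2 \left(5 + 4\right) \left(16 - 23\right) \left(28 - 30\right) - 31 = \left(-2\right) 9 \left(\left(-7\right) \left(-2\right)\right) - 31 = \left(-18\right) 14 - 31 = -252 - 31 = -283$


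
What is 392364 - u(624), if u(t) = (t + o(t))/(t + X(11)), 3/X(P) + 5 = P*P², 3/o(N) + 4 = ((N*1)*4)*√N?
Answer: 52587223684537267665/134026969118014 - 827424*√39/67013484559007 ≈ 3.9236e+5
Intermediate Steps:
o(N) = 3/(-4 + 4*N^(3/2)) (o(N) = 3/(-4 + ((N*1)*4)*√N) = 3/(-4 + (N*4)*√N) = 3/(-4 + (4*N)*√N) = 3/(-4 + 4*N^(3/2)))
X(P) = 3/(-5 + P³) (X(P) = 3/(-5 + P*P²) = 3/(-5 + P³))
u(t) = (t + 3/(4*(-1 + t^(3/2))))/(1/442 + t) (u(t) = (t + 3/(4*(-1 + t^(3/2))))/(t + 3/(-5 + 11³)) = (t + 3/(4*(-1 + t^(3/2))))/(t + 3/(-5 + 1331)) = (t + 3/(4*(-1 + t^(3/2))))/(t + 3/1326) = (t + 3/(4*(-1 + t^(3/2))))/(t + 3*(1/1326)) = (t + 3/(4*(-1 + t^(3/2))))/(t + 1/442) = (t + 3/(4*(-1 + t^(3/2))))/(1/442 + t))
392364 - u(624) = 392364 - 221*(3 + 4*624*(-1 + 624^(3/2)))/(2*(1 + 442*624)*(-1 + 624^(3/2))) = 392364 - 221*(3 + 4*624*(-1 + 2496*√39))/(2*(1 + 275808)*(-1 + 2496*√39)) = 392364 - 221*(3 + (-2496 + 6230016*√39))/(2*275809*(-1 + 2496*√39)) = 392364 - 221*(-2493 + 6230016*√39)/(2*275809*(-1 + 2496*√39)) = 392364 - 221*(-2493 + 6230016*√39)/(551618*(-1 + 2496*√39))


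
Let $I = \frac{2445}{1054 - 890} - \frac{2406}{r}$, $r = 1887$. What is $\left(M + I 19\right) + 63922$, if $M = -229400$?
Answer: $- \frac{17043327405}{103156} \approx -1.6522 \cdot 10^{5}$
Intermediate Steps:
$I = \frac{1406377}{103156}$ ($I = \frac{2445}{1054 - 890} - \frac{2406}{1887} = \frac{2445}{1054 - 890} - \frac{802}{629} = \frac{2445}{164} - \frac{802}{629} = \frac{1406377}{103156} \approx 13.633$)
$\left(M + I 19\right) + 63922 = \left(-229400 + \frac{1406377}{103156} \cdot 19\right) + 63922 = \left(-229400 + \frac{26721163}{103156}\right) + 63922 = - \frac{23637265237}{103156} + 63922 = - \frac{17043327405}{103156}$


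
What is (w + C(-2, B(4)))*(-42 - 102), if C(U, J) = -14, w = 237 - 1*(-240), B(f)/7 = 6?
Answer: -66672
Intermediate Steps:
B(f) = 42 (B(f) = 7*6 = 42)
w = 477 (w = 237 + 240 = 477)
(w + C(-2, B(4)))*(-42 - 102) = (477 - 14)*(-42 - 102) = 463*(-144) = -66672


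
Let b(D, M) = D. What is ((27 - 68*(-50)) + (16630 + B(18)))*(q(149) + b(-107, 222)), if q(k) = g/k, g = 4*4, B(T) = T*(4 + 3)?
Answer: -321454641/149 ≈ -2.1574e+6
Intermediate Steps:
B(T) = 7*T (B(T) = T*7 = 7*T)
g = 16
q(k) = 16/k
((27 - 68*(-50)) + (16630 + B(18)))*(q(149) + b(-107, 222)) = ((27 - 68*(-50)) + (16630 + 7*18))*(16/149 - 107) = ((27 + 3400) + (16630 + 126))*(16*(1/149) - 107) = (3427 + 16756)*(16/149 - 107) = 20183*(-15927/149) = -321454641/149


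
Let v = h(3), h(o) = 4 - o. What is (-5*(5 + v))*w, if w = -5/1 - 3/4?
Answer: 345/2 ≈ 172.50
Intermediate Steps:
v = 1 (v = 4 - 1*3 = 4 - 3 = 1)
w = -23/4 (w = -5*1 - 3*1/4 = -5 - 3/4 = -23/4 ≈ -5.7500)
(-5*(5 + v))*w = -5*(5 + 1)*(-23/4) = -5*6*(-23/4) = -30*(-23/4) = 345/2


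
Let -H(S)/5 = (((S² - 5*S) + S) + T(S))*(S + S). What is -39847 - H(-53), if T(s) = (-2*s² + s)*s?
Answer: -160939367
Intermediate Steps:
T(s) = s*(s - 2*s²) (T(s) = (s - 2*s²)*s = s*(s - 2*s²))
H(S) = -10*S*(S² - 4*S + S²*(1 - 2*S)) (H(S) = -5*(((S² - 5*S) + S) + S²*(1 - 2*S))*(S + S) = -5*((S² - 4*S) + S²*(1 - 2*S))*2*S = -5*(S² - 4*S + S²*(1 - 2*S))*2*S = -10*S*(S² - 4*S + S²*(1 - 2*S)))
-39847 - H(-53) = -39847 - 20*(-53)²*(2 + (-53)² - 1*(-53)) = -39847 - 20*2809*(2 + 2809 + 53) = -39847 - 20*2809*2864 = -39847 - 1*160899520 = -39847 - 160899520 = -160939367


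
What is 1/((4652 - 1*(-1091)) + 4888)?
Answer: 1/10631 ≈ 9.4065e-5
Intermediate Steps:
1/((4652 - 1*(-1091)) + 4888) = 1/((4652 + 1091) + 4888) = 1/(5743 + 4888) = 1/10631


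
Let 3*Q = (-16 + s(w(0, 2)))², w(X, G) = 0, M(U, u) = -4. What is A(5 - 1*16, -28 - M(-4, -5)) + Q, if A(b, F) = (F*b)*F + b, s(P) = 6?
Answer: -18941/3 ≈ -6313.7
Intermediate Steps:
A(b, F) = b + b*F² (A(b, F) = b*F² + b = b + b*F²)
Q = 100/3 (Q = (-16 + 6)²/3 = (⅓)*(-10)² = (⅓)*100 = 100/3 ≈ 33.333)
A(5 - 1*16, -28 - M(-4, -5)) + Q = (5 - 1*16)*(1 + (-28 - 1*(-4))²) + 100/3 = (5 - 16)*(1 + (-28 + 4)²) + 100/3 = -11*(1 + (-24)²) + 100/3 = -11*(1 + 576) + 100/3 = -11*577 + 100/3 = -6347 + 100/3 = -18941/3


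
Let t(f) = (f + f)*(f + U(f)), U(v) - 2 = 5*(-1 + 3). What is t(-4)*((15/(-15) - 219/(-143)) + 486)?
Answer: -4452736/143 ≈ -31138.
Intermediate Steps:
U(v) = 12 (U(v) = 2 + 5*(-1 + 3) = 2 + 5*2 = 2 + 10 = 12)
t(f) = 2*f*(12 + f) (t(f) = (f + f)*(f + 12) = (2*f)*(12 + f) = 2*f*(12 + f))
t(-4)*((15/(-15) - 219/(-143)) + 486) = (2*(-4)*(12 - 4))*((15/(-15) - 219/(-143)) + 486) = (2*(-4)*8)*((15*(-1/15) - 219*(-1/143)) + 486) = -64*((-1 + 219/143) + 486) = -64*(76/143 + 486) = -64*69574/143 = -4452736/143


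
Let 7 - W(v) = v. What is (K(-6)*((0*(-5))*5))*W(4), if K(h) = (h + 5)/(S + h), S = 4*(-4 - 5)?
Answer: 0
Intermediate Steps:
W(v) = 7 - v
S = -36 (S = 4*(-9) = -36)
K(h) = (5 + h)/(-36 + h) (K(h) = (h + 5)/(-36 + h) = (5 + h)/(-36 + h))
(K(-6)*((0*(-5))*5))*W(4) = (((5 - 6)/(-36 - 6))*((0*(-5))*5))*(7 - 1*4) = ((-1/(-42))*(0*5))*(7 - 4) = (-1/42*(-1)*0)*3 = ((1/42)*0)*3 = 0*3 = 0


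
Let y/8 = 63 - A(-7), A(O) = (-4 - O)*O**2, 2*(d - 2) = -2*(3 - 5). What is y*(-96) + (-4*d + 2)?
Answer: 64498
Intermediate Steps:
d = 4 (d = 2 + (-2*(3 - 5))/2 = 2 + (-2*(-2))/2 = 2 + (1/2)*4 = 2 + 2 = 4)
A(O) = O**2*(-4 - O)
y = -672 (y = 8*(63 - (-7)**2*(-4 - 1*(-7))) = 8*(63 - 49*(-4 + 7)) = 8*(63 - 49*3) = 8*(63 - 1*147) = 8*(63 - 147) = 8*(-84) = -672)
y*(-96) + (-4*d + 2) = -672*(-96) + (-4*4 + 2) = 64512 + (-16 + 2) = 64512 - 14 = 64498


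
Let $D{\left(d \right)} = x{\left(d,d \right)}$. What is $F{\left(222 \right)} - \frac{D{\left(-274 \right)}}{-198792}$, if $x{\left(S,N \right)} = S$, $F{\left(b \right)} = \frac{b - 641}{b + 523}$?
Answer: $- \frac{41748989}{74050020} \approx -0.56379$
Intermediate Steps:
$F{\left(b \right)} = \frac{-641 + b}{523 + b}$
$D{\left(d \right)} = d$
$F{\left(222 \right)} - \frac{D{\left(-274 \right)}}{-198792} = \frac{-641 + 222}{523 + 222} - - \frac{274}{-198792} = \frac{1}{745} \left(-419\right) - \left(-274\right) \left(- \frac{1}{198792}\right) = \frac{1}{745} \left(-419\right) - \frac{137}{99396} = - \frac{419}{745} - \frac{137}{99396} = - \frac{41748989}{74050020}$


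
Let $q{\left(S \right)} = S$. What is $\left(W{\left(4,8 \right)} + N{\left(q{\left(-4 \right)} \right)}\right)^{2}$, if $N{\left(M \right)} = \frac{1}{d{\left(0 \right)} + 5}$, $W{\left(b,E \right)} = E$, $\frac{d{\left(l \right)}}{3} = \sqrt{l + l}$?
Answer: $\frac{1681}{25} \approx 67.24$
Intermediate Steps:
$d{\left(l \right)} = 3 \sqrt{2} \sqrt{l}$ ($d{\left(l \right)} = 3 \sqrt{l + l} = 3 \sqrt{2 l} = 3 \sqrt{2} \sqrt{l}$)
$N{\left(M \right)} = \frac{1}{5}$ ($N{\left(M \right)} = \frac{1}{3 \sqrt{2} \sqrt{0} + 5} = \frac{1}{3 \sqrt{2} \cdot 0 + 5} = \frac{1}{0 + 5} = \frac{1}{5}$)
$\left(W{\left(4,8 \right)} + N{\left(q{\left(-4 \right)} \right)}\right)^{2} = \left(8 + \frac{1}{5}\right)^{2} = \left(\frac{41}{5}\right)^{2} = \frac{1681}{25}$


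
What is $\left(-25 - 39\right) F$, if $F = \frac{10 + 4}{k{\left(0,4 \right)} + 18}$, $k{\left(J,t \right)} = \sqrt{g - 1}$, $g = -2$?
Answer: $- \frac{5376}{109} + \frac{896 i \sqrt{3}}{327} \approx -49.321 + 4.7459 i$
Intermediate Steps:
$k{\left(J,t \right)} = i \sqrt{3}$ ($k{\left(J,t \right)} = \sqrt{-2 - 1} = \sqrt{-3} = i \sqrt{3}$)
$F = \frac{14}{18 + i \sqrt{3}}$ ($F = \frac{10 + 4}{i \sqrt{3} + 18} = \frac{14}{18 + i \sqrt{3}} \approx 0.77064 - 0.074155 i$)
$\left(-25 - 39\right) F = \left(-25 - 39\right) \left(\frac{84}{109} - \frac{14 i \sqrt{3}}{327}\right) = - 64 \left(\frac{84}{109} - \frac{14 i \sqrt{3}}{327}\right) = - \frac{5376}{109} + \frac{896 i \sqrt{3}}{327}$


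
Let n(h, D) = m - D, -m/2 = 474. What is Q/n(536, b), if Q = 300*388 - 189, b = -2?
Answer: -116211/946 ≈ -122.84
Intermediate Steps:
m = -948 (m = -2*474 = -948)
n(h, D) = -948 - D
Q = 116211 (Q = 116400 - 189 = 116211)
Q/n(536, b) = 116211/(-948 - 1*(-2)) = 116211/(-948 + 2) = 116211/(-946) = 116211*(-1/946) = -116211/946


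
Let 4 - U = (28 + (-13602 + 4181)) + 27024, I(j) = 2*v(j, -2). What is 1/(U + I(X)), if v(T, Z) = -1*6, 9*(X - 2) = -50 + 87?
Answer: -1/17639 ≈ -5.6693e-5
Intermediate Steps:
X = 55/9 (X = 2 + (-50 + 87)/9 = 2 + (⅑)*37 = 2 + 37/9 = 55/9 ≈ 6.1111)
v(T, Z) = -6
I(j) = -12 (I(j) = 2*(-6) = -12)
U = -17627 (U = 4 - ((28 + (-13602 + 4181)) + 27024) = 4 - ((28 - 9421) + 27024) = 4 - (-9393 + 27024) = 4 - 1*17631 = 4 - 17631 = -17627)
1/(U + I(X)) = 1/(-17627 - 12) = 1/(-17639) = -1/17639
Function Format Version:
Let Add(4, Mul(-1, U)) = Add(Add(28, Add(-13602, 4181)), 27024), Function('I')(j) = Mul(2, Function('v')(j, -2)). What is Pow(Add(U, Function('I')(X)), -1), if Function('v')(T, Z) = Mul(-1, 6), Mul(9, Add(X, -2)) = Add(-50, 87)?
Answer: Rational(-1, 17639) ≈ -5.6693e-5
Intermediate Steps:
X = Rational(55, 9) (X = Add(2, Mul(Rational(1, 9), Add(-50, 87))) = Add(2, Mul(Rational(1, 9), 37)) = Add(2, Rational(37, 9)) = Rational(55, 9) ≈ 6.1111)
Function('v')(T, Z) = -6
Function('I')(j) = -12 (Function('I')(j) = Mul(2, -6) = -12)
U = -17627 (U = Add(4, Mul(-1, Add(Add(28, Add(-13602, 4181)), 27024))) = Add(4, Mul(-1, Add(Add(28, -9421), 27024))) = Add(4, Mul(-1, Add(-9393, 27024))) = Add(4, Mul(-1, 17631)) = Add(4, -17631) = -17627)
Pow(Add(U, Function('I')(X)), -1) = Pow(Add(-17627, -12), -1) = Pow(-17639, -1) = Rational(-1, 17639)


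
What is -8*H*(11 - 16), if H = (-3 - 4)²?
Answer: 1960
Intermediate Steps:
H = 49 (H = (-7)² = 49)
-8*H*(11 - 16) = -392*(11 - 16) = -392*(-5) = -8*(-245) = 1960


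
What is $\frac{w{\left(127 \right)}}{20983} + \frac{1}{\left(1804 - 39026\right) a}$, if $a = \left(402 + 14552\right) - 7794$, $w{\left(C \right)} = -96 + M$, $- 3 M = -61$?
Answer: $- \frac{60497723989}{16776507774480} \approx -0.0036061$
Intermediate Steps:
$M = \frac{61}{3}$ ($M = \left(- \frac{1}{3}\right) \left(-61\right) = \frac{61}{3} \approx 20.333$)
$w{\left(C \right)} = - \frac{227}{3}$ ($w{\left(C \right)} = -96 + \frac{61}{3} = - \frac{227}{3}$)
$a = 7160$ ($a = 14954 - 7794 = 7160$)
$\frac{w{\left(127 \right)}}{20983} + \frac{1}{\left(1804 - 39026\right) a} = - \frac{227}{3 \cdot 20983} + \frac{1}{\left(1804 - 39026\right) 7160} = \left(- \frac{227}{3}\right) \frac{1}{20983} + \frac{1}{-37222} \cdot \frac{1}{7160} = - \frac{227}{62949} - \frac{1}{266509520} = - \frac{60497723989}{16776507774480}$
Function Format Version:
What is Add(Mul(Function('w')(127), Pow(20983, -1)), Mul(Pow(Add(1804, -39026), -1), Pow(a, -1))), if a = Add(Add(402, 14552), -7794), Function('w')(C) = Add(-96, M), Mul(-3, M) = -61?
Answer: Rational(-60497723989, 16776507774480) ≈ -0.0036061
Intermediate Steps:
M = Rational(61, 3) (M = Mul(Rational(-1, 3), -61) = Rational(61, 3) ≈ 20.333)
Function('w')(C) = Rational(-227, 3) (Function('w')(C) = Add(-96, Rational(61, 3)) = Rational(-227, 3))
a = 7160 (a = Add(14954, -7794) = 7160)
Add(Mul(Function('w')(127), Pow(20983, -1)), Mul(Pow(Add(1804, -39026), -1), Pow(a, -1))) = Add(Mul(Rational(-227, 3), Pow(20983, -1)), Mul(Pow(Add(1804, -39026), -1), Pow(7160, -1))) = Add(Mul(Rational(-227, 3), Rational(1, 20983)), Mul(Pow(-37222, -1), Rational(1, 7160))) = Add(Rational(-227, 62949), Mul(Rational(-1, 37222), Rational(1, 7160))) = Add(Rational(-227, 62949), Rational(-1, 266509520)) = Rational(-60497723989, 16776507774480)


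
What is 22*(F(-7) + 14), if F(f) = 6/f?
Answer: 2024/7 ≈ 289.14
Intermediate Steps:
22*(F(-7) + 14) = 22*(6/(-7) + 14) = 22*(6*(-1/7) + 14) = 22*(-6/7 + 14) = 22*(92/7) = 2024/7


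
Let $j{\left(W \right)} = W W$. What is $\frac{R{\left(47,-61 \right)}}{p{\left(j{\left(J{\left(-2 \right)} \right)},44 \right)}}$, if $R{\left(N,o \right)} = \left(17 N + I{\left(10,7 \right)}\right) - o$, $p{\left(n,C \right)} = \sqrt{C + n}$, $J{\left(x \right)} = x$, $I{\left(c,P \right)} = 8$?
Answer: $\frac{217 \sqrt{3}}{3} \approx 125.29$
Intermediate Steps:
$j{\left(W \right)} = W^{2}$
$R{\left(N,o \right)} = 8 - o + 17 N$ ($R{\left(N,o \right)} = \left(17 N + 8\right) - o = \left(8 + 17 N\right) - o = 8 - o + 17 N$)
$\frac{R{\left(47,-61 \right)}}{p{\left(j{\left(J{\left(-2 \right)} \right)},44 \right)}} = \frac{8 - -61 + 17 \cdot 47}{\sqrt{44 + \left(-2\right)^{2}}} = \frac{8 + 61 + 799}{\sqrt{44 + 4}} = \frac{868}{\sqrt{48}} = \frac{868}{4 \sqrt{3}} = 868 \frac{\sqrt{3}}{12} = \frac{217 \sqrt{3}}{3}$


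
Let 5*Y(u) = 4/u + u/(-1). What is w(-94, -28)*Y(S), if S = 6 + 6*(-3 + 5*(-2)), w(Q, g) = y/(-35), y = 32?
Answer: -592/45 ≈ -13.156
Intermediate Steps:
w(Q, g) = -32/35 (w(Q, g) = 32/(-35) = 32*(-1/35) = -32/35)
S = -72 (S = 6 + 6*(-3 - 10) = 6 + 6*(-13) = 6 - 78 = -72)
Y(u) = -u/5 + 4/(5*u) (Y(u) = (4/u + u/(-1))/5 = (4/u + u*(-1))/5 = (4/u - u)/5 = (-u + 4/u)/5 = -u/5 + 4/(5*u))
w(-94, -28)*Y(S) = -32*(4 - 1*(-72)**2)/(175*(-72)) = -32*(-1)*(4 - 1*5184)/(175*72) = -32*(-1)*(4 - 5184)/(175*72) = -32*(-1)*(-5180)/(175*72) = -32/35*259/18 = -592/45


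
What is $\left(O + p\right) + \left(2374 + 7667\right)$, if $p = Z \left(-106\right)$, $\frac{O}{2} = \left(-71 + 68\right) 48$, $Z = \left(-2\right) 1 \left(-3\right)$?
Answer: $9117$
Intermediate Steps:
$Z = 6$ ($Z = \left(-2\right) \left(-3\right) = 6$)
$O = -288$ ($O = 2 \left(-71 + 68\right) 48 = 2 \left(\left(-3\right) 48\right) = 2 \left(-144\right) = -288$)
$p = -636$ ($p = 6 \left(-106\right) = -636$)
$\left(O + p\right) + \left(2374 + 7667\right) = \left(-288 - 636\right) + \left(2374 + 7667\right) = -924 + 10041 = 9117$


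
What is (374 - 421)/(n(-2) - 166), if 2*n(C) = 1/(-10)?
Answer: 940/3321 ≈ 0.28305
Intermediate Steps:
n(C) = -1/20 (n(C) = (1/2)/(-10) = (1/2)*(-1/10) = -1/20)
(374 - 421)/(n(-2) - 166) = (374 - 421)/(-1/20 - 166) = -47/(-3321/20) = -47*(-20/3321) = 940/3321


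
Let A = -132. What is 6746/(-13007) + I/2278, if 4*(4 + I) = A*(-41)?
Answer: 2179055/29629946 ≈ 0.073542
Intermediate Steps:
I = 1349 (I = -4 + (-132*(-41))/4 = -4 + (¼)*5412 = -4 + 1353 = 1349)
6746/(-13007) + I/2278 = 6746/(-13007) + 1349/2278 = 6746*(-1/13007) + 1349*(1/2278) = -6746/13007 + 1349/2278 = 2179055/29629946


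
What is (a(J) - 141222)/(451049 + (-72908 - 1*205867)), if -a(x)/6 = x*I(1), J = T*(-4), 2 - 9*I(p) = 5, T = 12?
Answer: -70659/86137 ≈ -0.82031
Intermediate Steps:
I(p) = -⅓ (I(p) = 2/9 - ⅑*5 = 2/9 - 5/9 = -⅓)
J = -48 (J = 12*(-4) = -48)
a(x) = 2*x (a(x) = -6*x*(-1)/3 = -(-2)*x = 2*x)
(a(J) - 141222)/(451049 + (-72908 - 1*205867)) = (2*(-48) - 141222)/(451049 + (-72908 - 1*205867)) = (-96 - 141222)/(451049 + (-72908 - 205867)) = -141318/(451049 - 278775) = -141318/172274 = -141318*1/172274 = -70659/86137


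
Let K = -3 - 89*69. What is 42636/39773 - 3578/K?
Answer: 202131689/122182656 ≈ 1.6543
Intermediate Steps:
K = -6144 (K = -3 - 6141 = -6144)
42636/39773 - 3578/K = 42636/39773 - 3578/(-6144) = 42636*(1/39773) - 3578*(-1/6144) = 42636/39773 + 1789/3072 = 202131689/122182656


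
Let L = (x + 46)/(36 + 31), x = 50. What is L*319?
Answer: 30624/67 ≈ 457.07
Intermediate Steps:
L = 96/67 (L = (50 + 46)/(36 + 31) = 96/67 ≈ 1.4328)
L*319 = (96/67)*319 = 30624/67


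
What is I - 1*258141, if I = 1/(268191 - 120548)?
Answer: -38112711662/147643 ≈ -2.5814e+5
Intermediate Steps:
I = 1/147643 ≈ 6.7731e-6
I - 1*258141 = 1/147643 - 1*258141 = 1/147643 - 258141 = -38112711662/147643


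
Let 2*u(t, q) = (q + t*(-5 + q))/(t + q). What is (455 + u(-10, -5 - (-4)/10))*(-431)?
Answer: -28434363/146 ≈ -1.9476e+5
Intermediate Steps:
u(t, q) = (q + t*(-5 + q))/(2*(q + t)) (u(t, q) = ((q + t*(-5 + q))/(t + q))/2 = ((q + t*(-5 + q))/(q + t))/2 = (q + t*(-5 + q))/(2*(q + t)))
(455 + u(-10, -5 - (-4)/10))*(-431) = (455 + ((-5 - (-4)/10) - 5*(-10) + (-5 - (-4)/10)*(-10))/(2*((-5 - (-4)/10) - 10)))*(-431) = (455 + ((-5 - (-4)/10) + 50 + (-5 - (-4)/10)*(-10))/(2*((-5 - (-4)/10) - 10)))*(-431) = (455 + ((-5 - 1*(-⅖)) + 50 + (-5 - 1*(-⅖))*(-10))/(2*((-5 - 1*(-⅖)) - 10)))*(-431) = (455 + ((-5 + ⅖) + 50 + (-5 + ⅖)*(-10))/(2*((-5 + ⅖) - 10)))*(-431) = (455 + (-23/5 + 50 - 23/5*(-10))/(2*(-23/5 - 10)))*(-431) = (455 + (-23/5 + 50 + 46)/(2*(-73/5)))*(-431) = (455 + (½)*(-5/73)*(457/5))*(-431) = (455 - 457/146)*(-431) = (65973/146)*(-431) = -28434363/146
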